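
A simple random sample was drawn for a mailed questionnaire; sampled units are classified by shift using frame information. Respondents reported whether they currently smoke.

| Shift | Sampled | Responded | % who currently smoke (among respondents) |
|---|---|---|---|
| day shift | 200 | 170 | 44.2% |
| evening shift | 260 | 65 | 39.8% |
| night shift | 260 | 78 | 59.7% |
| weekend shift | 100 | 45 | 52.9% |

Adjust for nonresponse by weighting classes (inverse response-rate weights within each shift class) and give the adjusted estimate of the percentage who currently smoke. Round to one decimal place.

Response rates by class: day shift 170/200 = 85%, evening shift 65/260 = 25%, night shift 78/260 = 30%, weekend shift 45/100 = 45%.
Each respondent's weight = sampled/responded in their class; summing within a class gives n_sampled, so:
  day shift: 200 × 44.2 = 8840
  evening shift: 260 × 39.8 = 10,348
  night shift: 260 × 59.7 = 15,522
  weekend shift: 100 × 52.9 = 5290
Adjusted estimate = 40,000 / 820 = 48.7805 → 48.8%.

48.8%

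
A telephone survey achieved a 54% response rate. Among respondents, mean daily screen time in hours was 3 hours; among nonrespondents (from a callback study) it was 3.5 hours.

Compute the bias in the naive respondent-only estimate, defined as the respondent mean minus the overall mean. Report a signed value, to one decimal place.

-0.2

Nonresponse fraction = 1 − 0.54 = 0.46.
Bias = (nonresponse fraction) × (respondent mean − nonrespondent mean)
     = 0.46 × (3 − 3.5) = 0.46 × -0.5 = -0.23.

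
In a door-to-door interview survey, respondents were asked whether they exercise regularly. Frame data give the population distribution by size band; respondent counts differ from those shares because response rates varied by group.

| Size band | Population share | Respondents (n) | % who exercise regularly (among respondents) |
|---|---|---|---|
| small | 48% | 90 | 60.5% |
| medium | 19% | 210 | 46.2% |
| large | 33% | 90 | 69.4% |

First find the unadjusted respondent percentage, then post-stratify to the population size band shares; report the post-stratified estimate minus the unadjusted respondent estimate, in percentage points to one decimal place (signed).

+5.9 percentage points

Unadjusted (pooled respondent) estimate weights by respondent counts:
  (90/390)×60.5 + (210/390)×46.2 + (90/390)×69.4 = 54.8538%
Post-stratified estimate weights by population shares:
  0.48×60.5 + 0.19×46.2 + 0.33×69.4 = 60.72%
Difference = 60.72 − 54.8538 = 5.8662 pp.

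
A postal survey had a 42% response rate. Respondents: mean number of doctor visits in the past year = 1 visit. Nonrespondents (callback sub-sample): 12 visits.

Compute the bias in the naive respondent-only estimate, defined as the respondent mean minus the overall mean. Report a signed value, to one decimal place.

-6.4

Nonresponse fraction = 1 − 0.42 = 0.58.
Bias = (nonresponse fraction) × (respondent mean − nonrespondent mean)
     = 0.58 × (1 − 12) = 0.58 × -11 = -6.38.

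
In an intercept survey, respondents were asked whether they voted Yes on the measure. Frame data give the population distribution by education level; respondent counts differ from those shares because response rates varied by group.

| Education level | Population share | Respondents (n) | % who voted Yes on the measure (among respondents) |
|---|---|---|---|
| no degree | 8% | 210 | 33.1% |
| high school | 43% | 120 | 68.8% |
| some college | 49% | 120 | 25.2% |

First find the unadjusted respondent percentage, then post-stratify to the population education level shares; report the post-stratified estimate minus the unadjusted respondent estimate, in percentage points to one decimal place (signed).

+4.1 percentage points

Naive respondent-only estimate (weights = respondent counts):
  (210/450)×33.1 + (120/450)×68.8 + (120/450)×25.2 = 40.5133%
Reweighting by population education level shares:
  0.08×33.1 + 0.43×68.8 + 0.49×25.2 = 44.58%
Difference = 44.58 − 40.5133 = 4.0667 pp.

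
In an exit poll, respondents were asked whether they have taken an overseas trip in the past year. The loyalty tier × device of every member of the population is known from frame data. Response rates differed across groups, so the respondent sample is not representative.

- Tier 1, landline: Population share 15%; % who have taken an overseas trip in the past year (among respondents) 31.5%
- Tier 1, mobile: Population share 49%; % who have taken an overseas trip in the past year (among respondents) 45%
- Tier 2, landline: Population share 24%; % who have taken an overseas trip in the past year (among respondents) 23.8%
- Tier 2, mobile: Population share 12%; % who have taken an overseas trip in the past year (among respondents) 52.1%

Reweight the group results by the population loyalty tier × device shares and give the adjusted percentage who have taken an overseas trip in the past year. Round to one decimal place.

38.7%

Weight each group's respondent value by its population share:
  Tier 1, landline: 0.15 × 31.5 = 4.725
  Tier 1, mobile: 0.49 × 45 = 22.05
  Tier 2, landline: 0.24 × 23.8 = 5.712
  Tier 2, mobile: 0.12 × 52.1 = 6.252
Post-stratified estimate = 38.739 → 38.7%.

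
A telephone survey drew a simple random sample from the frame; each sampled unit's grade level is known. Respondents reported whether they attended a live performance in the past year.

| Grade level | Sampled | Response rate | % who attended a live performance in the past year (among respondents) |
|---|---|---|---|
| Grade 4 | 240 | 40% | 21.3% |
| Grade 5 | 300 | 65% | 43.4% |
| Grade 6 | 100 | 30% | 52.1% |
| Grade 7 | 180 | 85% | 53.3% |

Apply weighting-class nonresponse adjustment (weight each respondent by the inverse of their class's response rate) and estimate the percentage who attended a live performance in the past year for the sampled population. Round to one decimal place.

Inverse-response-rate weighting restores each class to its sampled count, so class totals weight by n_sampled:
  Grade 4: 240 × 21.3 = 5112
  Grade 5: 300 × 43.4 = 13,020
  Grade 6: 100 × 52.1 = 5210
  Grade 7: 180 × 53.3 = 9594
Adjusted estimate = 32,936 / 820 = 40.1659 → 40.2%.

40.2%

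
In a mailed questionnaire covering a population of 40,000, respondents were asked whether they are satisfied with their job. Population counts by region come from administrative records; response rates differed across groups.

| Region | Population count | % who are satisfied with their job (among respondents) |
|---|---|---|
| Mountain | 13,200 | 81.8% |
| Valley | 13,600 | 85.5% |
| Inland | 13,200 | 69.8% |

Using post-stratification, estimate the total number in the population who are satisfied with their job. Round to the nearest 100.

31,600

Estimated count per cell = population count × respondent percentage:
  Mountain: 13,200 × 81.8% = 10797.6
  Valley: 13,600 × 85.5% = 11,628
  Inland: 13,200 × 69.8% = 9213.6
Estimated total = 31639.2 → 31,600.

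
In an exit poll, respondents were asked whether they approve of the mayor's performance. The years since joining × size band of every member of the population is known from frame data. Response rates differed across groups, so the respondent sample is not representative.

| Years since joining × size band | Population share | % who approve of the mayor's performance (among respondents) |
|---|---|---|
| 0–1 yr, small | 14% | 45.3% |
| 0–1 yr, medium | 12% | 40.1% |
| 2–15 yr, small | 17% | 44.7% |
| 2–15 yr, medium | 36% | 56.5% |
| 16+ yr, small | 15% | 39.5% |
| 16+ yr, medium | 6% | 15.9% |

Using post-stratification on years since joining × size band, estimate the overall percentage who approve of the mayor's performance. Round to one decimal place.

46.0%

Reweight to the known years since joining × size band distribution:
  0–1 yr, small: 0.14 × 45.3 = 6.342
  0–1 yr, medium: 0.12 × 40.1 = 4.812
  2–15 yr, small: 0.17 × 44.7 = 7.599
  2–15 yr, medium: 0.36 × 56.5 = 20.34
  16+ yr, small: 0.15 × 39.5 = 5.925
  16+ yr, medium: 0.06 × 15.9 = 0.954
Post-stratified estimate = 45.972 → 46.0%.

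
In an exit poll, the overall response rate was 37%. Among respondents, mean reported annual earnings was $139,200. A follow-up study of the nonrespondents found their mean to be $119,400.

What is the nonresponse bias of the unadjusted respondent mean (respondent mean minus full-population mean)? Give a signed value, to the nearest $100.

Nonresponse fraction = 1 − 0.37 = 0.63.
Bias = (nonresponse fraction) × (respondent mean − nonrespondent mean)
     = 0.63 × (139,200 − 119,400) = 0.63 × 19,800 = 12,474.

+$12,500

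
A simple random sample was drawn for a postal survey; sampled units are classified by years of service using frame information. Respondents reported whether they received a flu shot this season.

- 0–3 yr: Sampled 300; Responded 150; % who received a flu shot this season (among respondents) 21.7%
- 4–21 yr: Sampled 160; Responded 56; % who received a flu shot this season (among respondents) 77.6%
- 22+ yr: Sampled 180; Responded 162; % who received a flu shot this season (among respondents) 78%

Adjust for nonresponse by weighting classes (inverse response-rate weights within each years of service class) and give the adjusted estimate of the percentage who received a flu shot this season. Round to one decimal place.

51.5%

Response rates by class: 0–3 yr 150/300 = 50%, 4–21 yr 56/160 = 35%, 22+ yr 162/180 = 90%.
Each respondent's weight = sampled/responded in their class; summing within a class gives n_sampled, so:
  0–3 yr: 300 × 21.7 = 6510
  4–21 yr: 160 × 77.6 = 12,416
  22+ yr: 180 × 78 = 14,040
Adjusted estimate = 32,966 / 640 = 51.5094 → 51.5%.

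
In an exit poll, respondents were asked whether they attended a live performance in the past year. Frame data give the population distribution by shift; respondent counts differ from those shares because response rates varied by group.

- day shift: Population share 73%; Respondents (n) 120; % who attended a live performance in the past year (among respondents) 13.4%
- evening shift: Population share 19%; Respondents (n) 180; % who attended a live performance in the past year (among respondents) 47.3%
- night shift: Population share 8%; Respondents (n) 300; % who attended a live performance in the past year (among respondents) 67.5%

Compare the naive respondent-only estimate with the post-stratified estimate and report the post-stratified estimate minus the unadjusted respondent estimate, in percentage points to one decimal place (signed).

-26.5 percentage points

Without adjustment, the pooled respondent share is:
  (120/600)×13.4 + (180/600)×47.3 + (300/600)×67.5 = 50.62%
Post-stratified estimate weights by population shares:
  0.73×13.4 + 0.19×47.3 + 0.08×67.5 = 24.169%
Difference = 24.169 − 50.62 = -26.451 pp.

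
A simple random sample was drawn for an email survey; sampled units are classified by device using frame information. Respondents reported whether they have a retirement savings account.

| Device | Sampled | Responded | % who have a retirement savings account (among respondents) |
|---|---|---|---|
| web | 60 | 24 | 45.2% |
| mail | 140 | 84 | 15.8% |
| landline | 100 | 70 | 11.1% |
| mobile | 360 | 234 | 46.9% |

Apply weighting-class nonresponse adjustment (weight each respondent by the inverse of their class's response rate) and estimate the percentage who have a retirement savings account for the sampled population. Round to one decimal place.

Response rates by class: web 24/60 = 40%, mail 84/140 = 60%, landline 70/100 = 70%, mobile 234/360 = 65%.
With weight = n_sampled/n_responded per class, the weighted class total is n_sampled:
  web: 60 × 45.2 = 2712
  mail: 140 × 15.8 = 2212
  landline: 100 × 11.1 = 1110
  mobile: 360 × 46.9 = 16,884
Adjusted estimate = 22,918 / 660 = 34.7242 → 34.7%.

34.7%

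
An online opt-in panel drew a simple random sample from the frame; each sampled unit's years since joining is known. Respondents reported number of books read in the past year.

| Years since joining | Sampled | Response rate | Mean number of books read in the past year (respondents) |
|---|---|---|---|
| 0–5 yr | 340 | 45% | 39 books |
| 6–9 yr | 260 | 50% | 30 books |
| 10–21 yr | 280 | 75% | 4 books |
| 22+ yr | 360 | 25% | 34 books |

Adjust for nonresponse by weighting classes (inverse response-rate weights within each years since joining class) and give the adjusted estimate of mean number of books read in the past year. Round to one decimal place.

Weighting each respondent by the inverse class response rate inflates each class back to its sampled size, so the class weight is n_sampled:
  0–5 yr: 340 × 39 = 13,260
  6–9 yr: 260 × 30 = 7800
  10–21 yr: 280 × 4 = 1120
  22+ yr: 360 × 34 = 12,240
Adjusted estimate = 34,420 / 1,240 = 27.7581 → 27.8.

27.8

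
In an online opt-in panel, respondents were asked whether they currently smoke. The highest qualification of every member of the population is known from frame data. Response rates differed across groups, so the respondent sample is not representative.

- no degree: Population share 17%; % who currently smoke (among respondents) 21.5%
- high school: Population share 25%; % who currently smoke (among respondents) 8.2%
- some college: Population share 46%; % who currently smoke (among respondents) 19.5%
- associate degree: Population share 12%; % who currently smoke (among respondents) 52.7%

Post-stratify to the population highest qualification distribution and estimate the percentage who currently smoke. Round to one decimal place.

Post-stratification weights by population share, not respondent share:
  no degree: 0.17 × 21.5 = 3.655
  high school: 0.25 × 8.2 = 2.05
  some college: 0.46 × 19.5 = 8.97
  associate degree: 0.12 × 52.7 = 6.324
Post-stratified estimate = 20.999 → 21.0%.

21.0%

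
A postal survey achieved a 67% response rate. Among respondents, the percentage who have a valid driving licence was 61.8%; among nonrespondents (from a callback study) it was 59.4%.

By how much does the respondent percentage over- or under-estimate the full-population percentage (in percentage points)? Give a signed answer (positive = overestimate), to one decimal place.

+0.8 percentage points

Nonresponse fraction = 1 − 0.67 = 0.33.
Bias = (nonresponse fraction) × (respondent percentage − nonrespondent percentage)
     = 0.33 × (61.8 − 59.4) = 0.33 × 2.4 = 0.792.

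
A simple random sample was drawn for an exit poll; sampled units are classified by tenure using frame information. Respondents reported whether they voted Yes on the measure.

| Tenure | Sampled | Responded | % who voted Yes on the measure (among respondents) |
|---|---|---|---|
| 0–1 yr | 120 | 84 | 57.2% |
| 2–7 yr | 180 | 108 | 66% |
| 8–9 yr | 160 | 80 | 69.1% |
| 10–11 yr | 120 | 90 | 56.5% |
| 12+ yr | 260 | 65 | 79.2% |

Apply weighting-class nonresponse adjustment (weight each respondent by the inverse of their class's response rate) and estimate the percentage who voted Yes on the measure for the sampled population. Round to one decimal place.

Class response rates: 0–1 yr 84/120 = 70%, 2–7 yr 108/180 = 60%, 8–9 yr 80/160 = 50%, 10–11 yr 90/120 = 75%, 12+ yr 65/260 = 25%.
Each respondent's weight = sampled/responded in their class; summing within a class gives n_sampled, so:
  0–1 yr: 120 × 57.2 = 6864
  2–7 yr: 180 × 66 = 11,880
  8–9 yr: 160 × 69.1 = 11,056
  10–11 yr: 120 × 56.5 = 6780
  12+ yr: 260 × 79.2 = 20,592
Adjusted estimate = 57,172 / 840 = 68.0619 → 68.1%.

68.1%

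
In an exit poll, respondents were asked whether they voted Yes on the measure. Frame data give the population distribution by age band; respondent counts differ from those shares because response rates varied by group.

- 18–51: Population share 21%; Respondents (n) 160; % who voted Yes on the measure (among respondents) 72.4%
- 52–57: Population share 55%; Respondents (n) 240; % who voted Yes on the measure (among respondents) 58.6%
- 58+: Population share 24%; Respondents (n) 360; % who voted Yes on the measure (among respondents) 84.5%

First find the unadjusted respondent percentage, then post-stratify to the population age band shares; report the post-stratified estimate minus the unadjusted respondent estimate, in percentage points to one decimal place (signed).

-6.1 percentage points

Naive respondent-only estimate (weights = respondent counts):
  (160/760)×72.4 + (240/760)×58.6 + (360/760)×84.5 = 73.7737%
Post-stratifying to population shares instead:
  0.21×72.4 + 0.55×58.6 + 0.24×84.5 = 67.714%
Difference = 67.714 − 73.7737 = -6.0597 pp.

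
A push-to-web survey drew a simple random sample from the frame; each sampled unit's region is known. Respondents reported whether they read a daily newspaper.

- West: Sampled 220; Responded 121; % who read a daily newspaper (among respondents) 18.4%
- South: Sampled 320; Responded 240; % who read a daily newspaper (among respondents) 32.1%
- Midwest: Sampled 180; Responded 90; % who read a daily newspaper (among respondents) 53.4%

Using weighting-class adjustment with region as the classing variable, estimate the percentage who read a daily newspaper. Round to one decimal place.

Class response rates: West 121/220 = 55%, South 240/320 = 75%, Midwest 90/180 = 50%.
Weighting each respondent by the inverse class response rate inflates each class back to its sampled size, so the class weight is n_sampled:
  West: 220 × 18.4 = 4048
  South: 320 × 32.1 = 10,272
  Midwest: 180 × 53.4 = 9612
Adjusted estimate = 23,932 / 720 = 33.2389 → 33.2%.

33.2%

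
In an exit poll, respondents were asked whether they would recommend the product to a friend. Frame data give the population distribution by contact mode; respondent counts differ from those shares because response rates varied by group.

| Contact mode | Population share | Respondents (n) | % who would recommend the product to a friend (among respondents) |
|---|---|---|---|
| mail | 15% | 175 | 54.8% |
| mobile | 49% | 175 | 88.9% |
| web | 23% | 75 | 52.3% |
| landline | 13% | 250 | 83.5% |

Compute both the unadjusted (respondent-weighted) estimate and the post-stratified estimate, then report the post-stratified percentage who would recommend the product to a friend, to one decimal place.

74.7%

Without adjustment, the pooled respondent share is:
  (175/675)×54.8 + (175/675)×88.9 + (75/675)×52.3 + (250/675)×83.5 = 73.9926%
Reweighting by population contact mode shares:
  0.15×54.8 + 0.49×88.9 + 0.23×52.3 + 0.13×83.5 = 74.665%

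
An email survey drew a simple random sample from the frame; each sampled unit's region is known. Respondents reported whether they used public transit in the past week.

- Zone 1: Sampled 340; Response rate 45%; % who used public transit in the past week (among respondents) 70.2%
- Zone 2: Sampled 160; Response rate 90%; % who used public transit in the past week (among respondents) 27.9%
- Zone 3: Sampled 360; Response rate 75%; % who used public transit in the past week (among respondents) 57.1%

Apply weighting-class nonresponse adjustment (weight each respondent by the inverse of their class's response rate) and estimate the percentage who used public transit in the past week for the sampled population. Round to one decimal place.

56.8%

Weighting each respondent by the inverse class response rate inflates each class back to its sampled size, so the class weight is n_sampled:
  Zone 1: 340 × 70.2 = 23,868
  Zone 2: 160 × 27.9 = 4464
  Zone 3: 360 × 57.1 = 20,556
Adjusted estimate = 48,888 / 860 = 56.8465 → 56.8%.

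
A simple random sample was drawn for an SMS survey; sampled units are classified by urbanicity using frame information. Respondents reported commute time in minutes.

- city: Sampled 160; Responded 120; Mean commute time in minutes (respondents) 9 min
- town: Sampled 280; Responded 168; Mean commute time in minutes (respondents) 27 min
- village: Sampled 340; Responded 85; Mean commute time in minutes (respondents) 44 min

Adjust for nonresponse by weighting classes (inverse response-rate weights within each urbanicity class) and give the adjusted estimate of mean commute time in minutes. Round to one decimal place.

Class response rates: city 120/160 = 75%, town 168/280 = 60%, village 85/340 = 25%.
Each respondent's weight = sampled/responded in their class; summing within a class gives n_sampled, so:
  city: 160 × 9 = 1440
  town: 280 × 27 = 7560
  village: 340 × 44 = 14,960
Adjusted estimate = 23,960 / 780 = 30.7179 → 30.7.

30.7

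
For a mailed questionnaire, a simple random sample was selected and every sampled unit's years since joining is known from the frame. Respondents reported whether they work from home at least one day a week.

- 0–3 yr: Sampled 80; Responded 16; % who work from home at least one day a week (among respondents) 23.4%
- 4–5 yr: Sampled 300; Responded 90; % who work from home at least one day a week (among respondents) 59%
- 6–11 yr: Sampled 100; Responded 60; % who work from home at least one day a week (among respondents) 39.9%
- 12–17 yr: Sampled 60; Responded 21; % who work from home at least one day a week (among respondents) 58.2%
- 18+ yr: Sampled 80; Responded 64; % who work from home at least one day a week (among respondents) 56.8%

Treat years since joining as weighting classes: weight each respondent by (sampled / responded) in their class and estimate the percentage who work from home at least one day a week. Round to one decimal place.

Class response rates: 0–3 yr 16/80 = 20%, 4–5 yr 90/300 = 30%, 6–11 yr 60/100 = 60%, 12–17 yr 21/60 = 35%, 18+ yr 64/80 = 80%.
Weighting each respondent by the inverse class response rate inflates each class back to its sampled size, so the class weight is n_sampled:
  0–3 yr: 80 × 23.4 = 1872
  4–5 yr: 300 × 59 = 17,700
  6–11 yr: 100 × 39.9 = 3990
  12–17 yr: 60 × 58.2 = 3492
  18+ yr: 80 × 56.8 = 4544
Adjusted estimate = 31,598 / 620 = 50.9645 → 51.0%.

51.0%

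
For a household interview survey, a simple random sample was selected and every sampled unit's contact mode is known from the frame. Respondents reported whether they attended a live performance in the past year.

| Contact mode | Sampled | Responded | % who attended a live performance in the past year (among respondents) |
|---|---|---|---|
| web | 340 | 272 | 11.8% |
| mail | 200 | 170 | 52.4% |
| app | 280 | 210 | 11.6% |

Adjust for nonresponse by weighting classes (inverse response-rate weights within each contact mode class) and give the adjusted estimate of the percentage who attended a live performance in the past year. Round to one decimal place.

Response rates by class: web 272/340 = 80%, mail 170/200 = 85%, app 210/280 = 75%.
With weight = n_sampled/n_responded per class, the weighted class total is n_sampled:
  web: 340 × 11.8 = 4012
  mail: 200 × 52.4 = 10,480
  app: 280 × 11.6 = 3248
Adjusted estimate = 17,740 / 820 = 21.6341 → 21.6%.

21.6%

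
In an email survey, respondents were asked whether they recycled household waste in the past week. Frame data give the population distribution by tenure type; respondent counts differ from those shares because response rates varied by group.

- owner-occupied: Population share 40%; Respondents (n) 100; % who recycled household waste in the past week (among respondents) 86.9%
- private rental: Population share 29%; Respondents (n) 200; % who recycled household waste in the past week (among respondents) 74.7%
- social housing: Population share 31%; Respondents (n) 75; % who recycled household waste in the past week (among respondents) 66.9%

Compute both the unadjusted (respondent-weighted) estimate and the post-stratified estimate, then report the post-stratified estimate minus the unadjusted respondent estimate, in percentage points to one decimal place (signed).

Unadjusted (pooled respondent) estimate weights by respondent counts:
  (100/375)×86.9 + (200/375)×74.7 + (75/375)×66.9 = 76.3933%
Reweighting by population tenure type shares:
  0.4×86.9 + 0.29×74.7 + 0.31×66.9 = 77.162%
Difference = 77.162 − 76.3933 = 0.7687 pp.

+0.8 percentage points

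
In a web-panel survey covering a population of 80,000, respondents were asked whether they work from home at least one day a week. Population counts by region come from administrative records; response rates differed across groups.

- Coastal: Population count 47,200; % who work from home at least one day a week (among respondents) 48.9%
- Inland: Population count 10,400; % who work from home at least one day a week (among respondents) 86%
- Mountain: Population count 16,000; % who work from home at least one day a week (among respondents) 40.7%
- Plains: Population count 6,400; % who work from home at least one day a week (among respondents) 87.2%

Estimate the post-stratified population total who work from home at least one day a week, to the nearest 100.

Estimated count per cell = population count × respondent percentage:
  Coastal: 47,200 × 48.9% = 23080.8
  Inland: 10,400 × 86% = 8944
  Mountain: 16,000 × 40.7% = 6512
  Plains: 6,400 × 87.2% = 5580.8
Estimated total = 44117.6 → 44,100.

44,100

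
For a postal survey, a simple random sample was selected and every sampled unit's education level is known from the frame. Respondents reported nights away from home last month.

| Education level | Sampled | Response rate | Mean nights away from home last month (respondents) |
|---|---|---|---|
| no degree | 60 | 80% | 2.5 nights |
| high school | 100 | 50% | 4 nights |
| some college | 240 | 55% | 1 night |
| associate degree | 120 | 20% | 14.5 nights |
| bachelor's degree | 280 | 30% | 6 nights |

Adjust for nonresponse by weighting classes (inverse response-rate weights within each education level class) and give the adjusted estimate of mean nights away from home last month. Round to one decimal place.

5.3

Inverse-response-rate weighting restores each class to its sampled count, so class totals weight by n_sampled:
  no degree: 60 × 2.5 = 150
  high school: 100 × 4 = 400
  some college: 240 × 1 = 240
  associate degree: 120 × 14.5 = 1740
  bachelor's degree: 280 × 6 = 1680
Adjusted estimate = 4210 / 800 = 5.2625 → 5.3.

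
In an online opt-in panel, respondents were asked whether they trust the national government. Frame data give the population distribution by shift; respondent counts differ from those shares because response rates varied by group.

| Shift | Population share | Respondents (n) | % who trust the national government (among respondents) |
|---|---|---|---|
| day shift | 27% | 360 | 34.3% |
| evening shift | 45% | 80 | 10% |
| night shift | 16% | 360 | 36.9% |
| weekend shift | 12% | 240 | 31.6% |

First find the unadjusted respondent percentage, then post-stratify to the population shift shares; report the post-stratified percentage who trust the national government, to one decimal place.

23.5%

Unadjusted (pooled respondent) estimate weights by respondent counts:
  (360/1040)×34.3 + (80/1040)×10 + (360/1040)×36.9 + (240/1040)×31.6 = 32.7077%
Reweighting by population shift shares:
  0.27×34.3 + 0.45×10 + 0.16×36.9 + 0.12×31.6 = 23.457%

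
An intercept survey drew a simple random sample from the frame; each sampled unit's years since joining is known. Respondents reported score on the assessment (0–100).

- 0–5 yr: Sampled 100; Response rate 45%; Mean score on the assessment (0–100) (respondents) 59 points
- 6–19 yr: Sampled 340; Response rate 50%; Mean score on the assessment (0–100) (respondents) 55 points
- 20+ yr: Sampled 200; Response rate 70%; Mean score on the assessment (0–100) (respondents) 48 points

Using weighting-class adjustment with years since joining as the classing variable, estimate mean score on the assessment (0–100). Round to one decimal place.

Each respondent's weight = sampled/responded in their class; summing within a class gives n_sampled, so:
  0–5 yr: 100 × 59 = 5900
  6–19 yr: 340 × 55 = 18,700
  20+ yr: 200 × 48 = 9600
Adjusted estimate = 34,200 / 640 = 53.4375 → 53.4.

53.4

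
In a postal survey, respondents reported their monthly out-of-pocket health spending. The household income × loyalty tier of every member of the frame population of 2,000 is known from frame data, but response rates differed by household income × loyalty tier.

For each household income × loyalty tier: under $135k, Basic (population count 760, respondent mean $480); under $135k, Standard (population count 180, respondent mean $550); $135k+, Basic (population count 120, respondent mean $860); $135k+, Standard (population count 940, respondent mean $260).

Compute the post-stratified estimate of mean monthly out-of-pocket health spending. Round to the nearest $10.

Reweight to the known household income × loyalty tier distribution:
  under $135k, Basic: (760/2,000) × 480 = 182.4
  under $135k, Standard: (180/2,000) × 550 = 49.5
  $135k+, Basic: (120/2,000) × 860 = 51.6
  $135k+, Standard: (940/2,000) × 260 = 122.2
Post-stratified estimate = 405.7 → $410.

$410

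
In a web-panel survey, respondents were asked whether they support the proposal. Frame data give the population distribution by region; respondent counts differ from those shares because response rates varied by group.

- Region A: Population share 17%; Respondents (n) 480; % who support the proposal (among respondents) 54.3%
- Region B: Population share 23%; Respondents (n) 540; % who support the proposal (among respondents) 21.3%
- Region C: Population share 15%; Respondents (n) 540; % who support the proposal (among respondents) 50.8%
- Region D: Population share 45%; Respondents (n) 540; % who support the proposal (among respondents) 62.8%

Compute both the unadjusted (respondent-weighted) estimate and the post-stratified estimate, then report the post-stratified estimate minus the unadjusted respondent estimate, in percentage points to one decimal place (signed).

Without adjustment, the pooled respondent share is:
  (480/2100)×54.3 + (540/2100)×21.3 + (540/2100)×50.8 + (540/2100)×62.8 = 47.1%
Reweighting by population region shares:
  0.17×54.3 + 0.23×21.3 + 0.15×50.8 + 0.45×62.8 = 50.01%
Difference = 50.01 − 47.1 = 2.91 pp.

+2.9 percentage points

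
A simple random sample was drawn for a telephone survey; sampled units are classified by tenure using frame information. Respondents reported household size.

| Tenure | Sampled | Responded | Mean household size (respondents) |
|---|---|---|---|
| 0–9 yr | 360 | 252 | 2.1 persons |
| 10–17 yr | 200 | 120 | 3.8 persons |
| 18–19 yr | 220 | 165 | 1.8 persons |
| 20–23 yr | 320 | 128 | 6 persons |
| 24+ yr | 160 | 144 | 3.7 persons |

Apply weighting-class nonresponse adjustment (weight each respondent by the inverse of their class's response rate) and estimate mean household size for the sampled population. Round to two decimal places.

3.51

Class response rates: 0–9 yr 252/360 = 70%, 10–17 yr 120/200 = 60%, 18–19 yr 165/220 = 75%, 20–23 yr 128/320 = 40%, 24+ yr 144/160 = 90%.
Weighting each respondent by the inverse class response rate inflates each class back to its sampled size, so the class weight is n_sampled:
  0–9 yr: 360 × 2.1 = 756
  10–17 yr: 200 × 3.8 = 760
  18–19 yr: 220 × 1.8 = 396
  20–23 yr: 320 × 6 = 1920
  24+ yr: 160 × 3.7 = 592
Adjusted estimate = 4424 / 1,260 = 3.51111 → 3.51.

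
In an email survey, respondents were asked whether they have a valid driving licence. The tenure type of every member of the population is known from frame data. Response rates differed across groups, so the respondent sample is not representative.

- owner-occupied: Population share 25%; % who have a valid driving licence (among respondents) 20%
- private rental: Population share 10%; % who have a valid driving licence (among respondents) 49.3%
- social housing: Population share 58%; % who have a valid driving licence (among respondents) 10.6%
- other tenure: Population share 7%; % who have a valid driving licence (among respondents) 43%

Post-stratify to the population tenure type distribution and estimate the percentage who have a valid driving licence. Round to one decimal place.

Weight each group's respondent value by its population share:
  owner-occupied: 0.25 × 20 = 5
  private rental: 0.1 × 49.3 = 4.93
  social housing: 0.58 × 10.6 = 6.148
  other tenure: 0.07 × 43 = 3.01
Post-stratified estimate = 19.088 → 19.1%.

19.1%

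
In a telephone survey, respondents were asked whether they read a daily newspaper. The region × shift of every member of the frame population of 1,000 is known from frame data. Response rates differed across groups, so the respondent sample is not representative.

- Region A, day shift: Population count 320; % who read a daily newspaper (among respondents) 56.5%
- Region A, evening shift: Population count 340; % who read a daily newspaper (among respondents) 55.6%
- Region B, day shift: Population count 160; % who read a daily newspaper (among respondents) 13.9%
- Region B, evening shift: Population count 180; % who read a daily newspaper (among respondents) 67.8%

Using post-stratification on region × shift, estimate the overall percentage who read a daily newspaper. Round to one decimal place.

Each cell contributes population-share × respondent value:
  Region A, day shift: (320/1,000) × 56.5 = 18.08
  Region A, evening shift: (340/1,000) × 55.6 = 18.904
  Region B, day shift: (160/1,000) × 13.9 = 2.224
  Region B, evening shift: (180/1,000) × 67.8 = 12.204
Post-stratified estimate = 51.412 → 51.4%.

51.4%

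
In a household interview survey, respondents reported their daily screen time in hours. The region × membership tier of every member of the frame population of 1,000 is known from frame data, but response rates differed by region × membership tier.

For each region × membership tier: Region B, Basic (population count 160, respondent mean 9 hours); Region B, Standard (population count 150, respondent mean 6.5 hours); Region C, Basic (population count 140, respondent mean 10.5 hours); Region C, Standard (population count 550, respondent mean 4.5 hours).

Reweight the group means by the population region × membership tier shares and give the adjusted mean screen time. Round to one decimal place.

6.4

Weight each group's respondent value by its population share:
  Region B, Basic: (160/1,000) × 9 = 1.44
  Region B, Standard: (150/1,000) × 6.5 = 0.975
  Region C, Basic: (140/1,000) × 10.5 = 1.47
  Region C, Standard: (550/1,000) × 4.5 = 2.475
Post-stratified estimate = 6.36 → 6.4.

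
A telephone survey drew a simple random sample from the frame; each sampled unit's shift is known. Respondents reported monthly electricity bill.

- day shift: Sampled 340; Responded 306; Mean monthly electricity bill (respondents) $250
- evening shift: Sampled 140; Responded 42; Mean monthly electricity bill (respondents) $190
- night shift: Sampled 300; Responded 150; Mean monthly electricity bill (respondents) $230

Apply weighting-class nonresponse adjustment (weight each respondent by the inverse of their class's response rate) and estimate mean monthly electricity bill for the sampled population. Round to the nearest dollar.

Class response rates: day shift 306/340 = 90%, evening shift 42/140 = 30%, night shift 150/300 = 50%.
Each respondent's weight = sampled/responded in their class; summing within a class gives n_sampled, so:
  day shift: 340 × 250 = 85,000
  evening shift: 140 × 190 = 26,600
  night shift: 300 × 230 = 69,000
Adjusted estimate = 180,600 / 780 = 231.538 → $232.

$232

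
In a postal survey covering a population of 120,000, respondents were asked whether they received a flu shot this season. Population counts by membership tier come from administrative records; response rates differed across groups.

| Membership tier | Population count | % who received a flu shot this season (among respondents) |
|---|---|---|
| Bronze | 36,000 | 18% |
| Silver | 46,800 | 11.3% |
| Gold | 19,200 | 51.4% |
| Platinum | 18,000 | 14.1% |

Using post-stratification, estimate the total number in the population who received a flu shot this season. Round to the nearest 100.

Apply each group's respondent rate to its population count:
  Bronze: 36,000 × 18% = 6480
  Silver: 46,800 × 11.3% = 5288.4
  Gold: 19,200 × 51.4% = 9868.8
  Platinum: 18,000 × 14.1% = 2538
Estimated total = 24175.2 → 24,200.

24,200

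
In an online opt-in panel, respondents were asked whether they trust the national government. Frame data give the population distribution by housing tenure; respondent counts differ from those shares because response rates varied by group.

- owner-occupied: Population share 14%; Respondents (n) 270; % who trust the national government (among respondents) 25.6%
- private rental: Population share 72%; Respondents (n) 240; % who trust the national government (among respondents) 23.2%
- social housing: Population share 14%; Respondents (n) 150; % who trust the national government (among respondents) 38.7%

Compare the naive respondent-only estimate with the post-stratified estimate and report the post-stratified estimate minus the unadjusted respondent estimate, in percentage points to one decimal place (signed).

-2.0 percentage points

Without adjustment, the pooled respondent share is:
  (270/660)×25.6 + (240/660)×23.2 + (150/660)×38.7 = 27.7045%
Post-stratified estimate weights by population shares:
  0.14×25.6 + 0.72×23.2 + 0.14×38.7 = 25.706%
Difference = 25.706 − 27.7045 = -1.9985 pp.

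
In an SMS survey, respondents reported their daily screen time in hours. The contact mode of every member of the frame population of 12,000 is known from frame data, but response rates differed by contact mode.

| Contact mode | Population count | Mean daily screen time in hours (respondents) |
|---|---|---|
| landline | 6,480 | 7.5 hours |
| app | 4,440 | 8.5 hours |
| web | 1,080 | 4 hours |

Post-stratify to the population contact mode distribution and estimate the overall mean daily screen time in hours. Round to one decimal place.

Each cell contributes population-share × respondent value:
  landline: (6,480/12,000) × 7.5 = 4.05
  app: (4,440/12,000) × 8.5 = 3.145
  web: (1,080/12,000) × 4 = 0.36
Post-stratified estimate = 7.555 → 7.6.

7.6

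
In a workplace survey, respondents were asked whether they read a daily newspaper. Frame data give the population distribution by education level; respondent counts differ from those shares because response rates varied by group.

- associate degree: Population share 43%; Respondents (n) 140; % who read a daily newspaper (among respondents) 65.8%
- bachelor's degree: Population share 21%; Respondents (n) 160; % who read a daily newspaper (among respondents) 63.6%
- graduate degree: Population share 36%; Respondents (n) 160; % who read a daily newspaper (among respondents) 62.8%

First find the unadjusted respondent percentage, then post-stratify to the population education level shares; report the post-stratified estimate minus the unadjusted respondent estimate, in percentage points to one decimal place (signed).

Naive respondent-only estimate (weights = respondent counts):
  (140/460)×65.8 + (160/460)×63.6 + (160/460)×62.8 = 63.9913%
Post-stratifying to population shares instead:
  0.43×65.8 + 0.21×63.6 + 0.36×62.8 = 64.258%
Difference = 64.258 − 63.9913 = 0.2667 pp.

+0.3 percentage points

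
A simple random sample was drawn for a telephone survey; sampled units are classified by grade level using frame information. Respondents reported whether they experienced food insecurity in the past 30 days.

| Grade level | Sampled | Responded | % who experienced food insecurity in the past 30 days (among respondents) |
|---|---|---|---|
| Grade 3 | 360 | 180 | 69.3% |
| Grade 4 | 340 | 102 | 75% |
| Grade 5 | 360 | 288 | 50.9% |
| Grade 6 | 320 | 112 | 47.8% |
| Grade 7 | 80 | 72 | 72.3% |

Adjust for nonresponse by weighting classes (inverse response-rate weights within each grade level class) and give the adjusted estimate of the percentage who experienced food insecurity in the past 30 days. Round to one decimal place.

61.5%

Class response rates: Grade 3 180/360 = 50%, Grade 4 102/340 = 30%, Grade 5 288/360 = 80%, Grade 6 112/320 = 35%, Grade 7 72/80 = 90%.
Inverse-response-rate weighting restores each class to its sampled count, so class totals weight by n_sampled:
  Grade 3: 360 × 69.3 = 24,948
  Grade 4: 340 × 75 = 25,500
  Grade 5: 360 × 50.9 = 18,324
  Grade 6: 320 × 47.8 = 15,296
  Grade 7: 80 × 72.3 = 5784
Adjusted estimate = 89,852 / 1,460 = 61.5425 → 61.5%.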